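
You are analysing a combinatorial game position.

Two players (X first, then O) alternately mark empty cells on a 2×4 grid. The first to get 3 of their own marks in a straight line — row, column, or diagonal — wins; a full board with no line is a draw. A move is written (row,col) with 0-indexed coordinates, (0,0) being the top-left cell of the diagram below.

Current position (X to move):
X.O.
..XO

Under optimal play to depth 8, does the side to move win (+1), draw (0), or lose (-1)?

p1 X@[X.O./..XO]: (0,1)[XXO./..XO]+0* (0,3)[X.OX/..XO]+0 (1,0)[X.O./X.XO]+0 (1,1)[X.O./.XXO]+0
p2 O@[XXO./..XO]: (0,3)[XXOO/..XO]+0* (1,0)[XXO./O.XO]+0 (1,1)[XXO./.OXO]+0
p3 X@[XXOO/..XO]: (1,0)[XXOO/X.XO]+0* (1,1)[XXOO/.XXO]+0
p4 O@[XXOO/X.XO]: (1,1)[XXOO/XOXO]+0*
p5 X@[XXOO/XOXO] terminal +0; root [X.O./..XO] d8

value(X.O./..XO, X) = 0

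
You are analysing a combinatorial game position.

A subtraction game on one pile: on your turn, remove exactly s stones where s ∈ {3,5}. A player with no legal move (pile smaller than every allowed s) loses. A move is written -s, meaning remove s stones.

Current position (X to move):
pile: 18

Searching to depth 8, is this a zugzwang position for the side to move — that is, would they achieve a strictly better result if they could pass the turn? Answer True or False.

p1 X@[18]: -3[15]-1* -5[13]-1
p2 O@[15]: -3[12]-1 -5[10]+1*
p3 X@[10]: -3[7]-1* -5[5]-1
p4 O@[7]: -3[4]-1 -5[2]+1*
p5 X@[2] terminal -1; root [18] d8
pass branch (O moves first from the same position):
  | p1 O@[18]: -3[15]-1* -5[13]-1
  | p2 X@[15]: -3[12]-1 -5[10]+1*
  | p3 O@[10]: -3[7]-1* -5[5]-1
  | p4 X@[7]: -3[4]-1 -5[2]+1*
  | p5 O@[2] terminal -1; root [18] d8
X moving scores -1; X passing scores +1

zugzwang(18, X) = True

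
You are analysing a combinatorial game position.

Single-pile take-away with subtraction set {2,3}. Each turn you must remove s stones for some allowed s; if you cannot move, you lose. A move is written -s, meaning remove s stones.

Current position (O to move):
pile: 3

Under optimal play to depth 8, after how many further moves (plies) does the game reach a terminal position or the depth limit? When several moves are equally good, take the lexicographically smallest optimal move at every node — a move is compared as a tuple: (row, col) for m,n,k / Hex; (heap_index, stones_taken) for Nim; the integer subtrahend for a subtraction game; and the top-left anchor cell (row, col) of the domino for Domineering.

PV length from [3]: 1 ply

p1 O@[3]: -2[1]+1* -3[0]+1
p2 X@[1] terminal -1; root [3] d8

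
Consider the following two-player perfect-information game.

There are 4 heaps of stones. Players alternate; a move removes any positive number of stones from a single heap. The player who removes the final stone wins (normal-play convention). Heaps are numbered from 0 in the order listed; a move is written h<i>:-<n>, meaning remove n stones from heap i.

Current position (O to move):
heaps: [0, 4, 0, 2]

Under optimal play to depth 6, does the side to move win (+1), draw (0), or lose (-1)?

value((0,4,0,2), O) = +1

[(0,4,0,2)] O move#1: h1:-1:-1/(0,3,0,2), h1:-2:+1/(0,2,0,2)*, h1:-3:-1/(0,1,0,2), h1:-4:-1/(0,0,0,2), h3:-1:-1/(0,4,0,1), h3:-2:-1/(0,4,0,0)
[(0,2,0,2)] X move#2: h1:-1:-1/(0,1,0,2)*, h1:-2:-1/(0,0,0,2), h3:-1:-1/(0,2,0,1), h3:-2:-1/(0,2,0,0)
[(0,1,0,2)] O move#3: h1:-1:-1/(0,0,0,2), h3:-1:+1/(0,1,0,1)*, h3:-2:-1/(0,1,0,0)
[(0,1,0,1)] X move#4: h1:-1:-1/(0,0,0,1)*, h3:-1:-1/(0,1,0,0)
[(0,0,0,1)] O move#5: h3:-1:+1/(0,0,0,0)*
[(0,0,0,0)] end (terminal -1, X#6); searched (0,4,0,2) to 6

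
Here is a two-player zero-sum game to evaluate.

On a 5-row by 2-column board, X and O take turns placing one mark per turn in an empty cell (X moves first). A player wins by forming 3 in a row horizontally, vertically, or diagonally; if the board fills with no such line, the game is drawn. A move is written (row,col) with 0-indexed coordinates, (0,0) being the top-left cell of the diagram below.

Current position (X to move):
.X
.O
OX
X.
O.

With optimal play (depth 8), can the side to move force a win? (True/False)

ply 1, X at .X/.O/OX/X./O. | (0,0)=+0→XX/.O/OX/X./O.*; (1,0)=+0→.X/XO/OX/X./O.; (3,1)=+0→.X/.O/OX/XX/O.; (4,1)=+0→.X/.O/OX/X./OX
ply 2, O at XX/.O/OX/X./O. | (1,0)=+0→XX/OO/OX/X./O.*; (3,1)=+0→XX/.O/OX/XO/O.; (4,1)=+0→XX/.O/OX/X./OO
ply 3, X at XX/OO/OX/X./O. | (3,1)=+0→XX/OO/OX/XX/O.*; (4,1)=+0→XX/OO/OX/X./OX
ply 4, O at XX/OO/OX/XX/O. | (4,1)=+0→XX/OO/OX/XX/OO*
ply 5: XX/OO/OX/XX/OO is terminal +0 (X); from .X/.O/OX/X./O. depth 8

X winning at [.X/.O/OX/X./O.]: False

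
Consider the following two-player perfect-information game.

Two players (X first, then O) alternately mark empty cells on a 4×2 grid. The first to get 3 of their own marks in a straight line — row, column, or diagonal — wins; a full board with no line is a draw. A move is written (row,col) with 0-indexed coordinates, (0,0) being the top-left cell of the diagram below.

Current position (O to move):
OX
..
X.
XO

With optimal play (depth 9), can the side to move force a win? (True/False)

[OX/../X./XO] O move#1: (1,0):+0/OX/O./X./XO*, (1,1):-1/OX/.O/X./XO, (2,1):-1/OX/../XO/XO
[OX/O./X./XO] X move#2: (1,1):+0/OX/OX/X./XO*, (2,1):+0/OX/O./XX/XO
[OX/OX/X./XO] O move#3: (2,1):+0/OX/OX/XO/XO*
[OX/OX/XO/XO] end (terminal +0, X#4); searched OX/../X./XO to 9

O winning at [OX/../X./XO]: False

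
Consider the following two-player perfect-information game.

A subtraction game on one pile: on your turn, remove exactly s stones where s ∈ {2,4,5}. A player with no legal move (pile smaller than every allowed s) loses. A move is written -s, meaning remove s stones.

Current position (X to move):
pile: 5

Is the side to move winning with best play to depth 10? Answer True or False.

ply 1, X at 5 | -2=-1→3; -4=+1→1*; -5=+1→0
ply 2: 1 is terminal -1 (O); from 5 depth 10

X winning at [5]: True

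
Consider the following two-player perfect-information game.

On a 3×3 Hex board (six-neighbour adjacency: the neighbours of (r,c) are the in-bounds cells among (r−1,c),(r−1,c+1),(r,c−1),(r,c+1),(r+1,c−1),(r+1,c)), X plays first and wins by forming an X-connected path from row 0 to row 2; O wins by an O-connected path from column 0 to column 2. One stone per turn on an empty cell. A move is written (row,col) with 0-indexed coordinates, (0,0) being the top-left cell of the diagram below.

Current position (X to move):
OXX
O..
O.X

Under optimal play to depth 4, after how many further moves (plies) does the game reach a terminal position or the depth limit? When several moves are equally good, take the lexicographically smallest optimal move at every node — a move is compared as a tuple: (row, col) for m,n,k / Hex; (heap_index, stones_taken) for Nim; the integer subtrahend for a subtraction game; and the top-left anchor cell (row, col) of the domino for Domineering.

PV length from [OXX/O../O.X]: 3 plies

ply 1, X at OXX/O../O.X | (1,1)=+1→OXX/OX./O.X*; (1,2)=+1→OXX/O.X/O.X; (2,1)=+1→OXX/O../OXX
ply 2, O at OXX/OX./O.X | (1,2)=-1→OXX/OXO/O.X*; (2,1)=-1→OXX/OX./OOX
ply 3, X at OXX/OXO/O.X | (2,1)=+1→OXX/OXO/OXX*
ply 4: OXX/OXO/OXX is terminal -1 (O); from OXX/O../O.X depth 4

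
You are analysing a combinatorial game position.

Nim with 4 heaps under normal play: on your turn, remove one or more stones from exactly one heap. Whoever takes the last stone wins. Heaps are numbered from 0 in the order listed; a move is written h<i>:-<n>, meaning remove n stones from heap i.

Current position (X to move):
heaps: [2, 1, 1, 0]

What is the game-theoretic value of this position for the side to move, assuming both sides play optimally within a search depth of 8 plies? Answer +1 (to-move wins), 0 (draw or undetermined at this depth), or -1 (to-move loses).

value((2,1,1,0), X) = +1

[(2,1,1,0)] X move#1: h0:-1:-1/(1,1,1,0), h0:-2:+1/(0,1,1,0)*, h1:-1:-1/(2,0,1,0), h2:-1:-1/(2,1,0,0)
[(0,1,1,0)] O move#2: h1:-1:-1/(0,0,1,0)*, h2:-1:-1/(0,1,0,0)
[(0,0,1,0)] X move#3: h2:-1:+1/(0,0,0,0)*
[(0,0,0,0)] end (terminal -1, O#4); searched (2,1,1,0) to 8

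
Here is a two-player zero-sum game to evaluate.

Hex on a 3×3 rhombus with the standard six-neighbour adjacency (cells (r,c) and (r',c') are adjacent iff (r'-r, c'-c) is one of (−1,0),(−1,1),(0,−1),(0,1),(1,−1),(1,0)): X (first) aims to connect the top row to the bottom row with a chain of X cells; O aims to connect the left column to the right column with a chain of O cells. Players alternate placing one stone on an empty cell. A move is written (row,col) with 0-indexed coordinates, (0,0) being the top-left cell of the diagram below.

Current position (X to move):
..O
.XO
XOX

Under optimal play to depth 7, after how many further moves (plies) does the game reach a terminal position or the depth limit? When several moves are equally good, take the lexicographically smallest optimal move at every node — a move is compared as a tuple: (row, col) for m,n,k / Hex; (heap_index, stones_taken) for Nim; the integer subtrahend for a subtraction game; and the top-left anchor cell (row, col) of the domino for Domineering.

ply 1, X at ..O/.XO/XOX | (0,0)=+1→X.O/.XO/XOX*; (0,1)=+1→.XO/.XO/XOX; (1,0)=+1→..O/XXO/XOX
ply 2, O at X.O/.XO/XOX | (0,1)=-1→XOO/.XO/XOX*; (1,0)=-1→X.O/OXO/XOX
ply 3, X at XOO/.XO/XOX | (1,0)=+1→XOO/XXO/XOX*
ply 4: XOO/XXO/XOX is terminal -1 (O); from ..O/.XO/XOX depth 7

PV length from [..O/.XO/XOX]: 3 plies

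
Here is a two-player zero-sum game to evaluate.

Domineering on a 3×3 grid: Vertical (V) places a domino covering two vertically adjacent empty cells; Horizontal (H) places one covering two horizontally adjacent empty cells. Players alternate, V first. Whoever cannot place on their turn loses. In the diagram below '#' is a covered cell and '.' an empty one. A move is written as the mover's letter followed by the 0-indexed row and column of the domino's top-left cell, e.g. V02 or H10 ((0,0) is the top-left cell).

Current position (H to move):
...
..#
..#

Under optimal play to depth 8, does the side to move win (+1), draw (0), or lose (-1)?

ply 1, H at .../..#/..# | H00=-1→##./..#/..#; H01=-1→.##/..#/..#; H10=+1→.../###/..#*; H20=-1→.../..#/###
ply 2: .../###/..# is terminal -1 (V); from .../..#/..# depth 8

value(.../..#/..#, H) = +1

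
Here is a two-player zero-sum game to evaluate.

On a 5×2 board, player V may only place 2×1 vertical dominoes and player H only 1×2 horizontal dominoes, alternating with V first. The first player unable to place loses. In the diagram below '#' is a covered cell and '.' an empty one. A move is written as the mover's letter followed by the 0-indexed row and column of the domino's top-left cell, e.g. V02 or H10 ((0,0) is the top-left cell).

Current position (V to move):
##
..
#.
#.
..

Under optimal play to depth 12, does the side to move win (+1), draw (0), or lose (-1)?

value(##/../#./#./.., V) = -1

ply 1, V at ##/../#./#./.. | V11=-1→##/.#/##/#./..*; V21=-1→##/../##/##/..; V31=-1→##/../#./##/.#
ply 2, H at ##/.#/##/#./.. | H40=+1→##/.#/##/#./##*
ply 3: ##/.#/##/#./## is terminal -1 (V); from ##/../#./#./.. depth 12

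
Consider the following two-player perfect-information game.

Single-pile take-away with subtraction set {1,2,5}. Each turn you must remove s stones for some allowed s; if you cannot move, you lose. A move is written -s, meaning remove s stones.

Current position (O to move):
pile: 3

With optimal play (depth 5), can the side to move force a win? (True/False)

ply 1, O at 3 | -1=-1→2*; -2=-1→1
ply 2, X at 2 | -1=-1→1; -2=+1→0*
ply 3: 0 is terminal -1 (O); from 3 depth 5

O winning at [3]: False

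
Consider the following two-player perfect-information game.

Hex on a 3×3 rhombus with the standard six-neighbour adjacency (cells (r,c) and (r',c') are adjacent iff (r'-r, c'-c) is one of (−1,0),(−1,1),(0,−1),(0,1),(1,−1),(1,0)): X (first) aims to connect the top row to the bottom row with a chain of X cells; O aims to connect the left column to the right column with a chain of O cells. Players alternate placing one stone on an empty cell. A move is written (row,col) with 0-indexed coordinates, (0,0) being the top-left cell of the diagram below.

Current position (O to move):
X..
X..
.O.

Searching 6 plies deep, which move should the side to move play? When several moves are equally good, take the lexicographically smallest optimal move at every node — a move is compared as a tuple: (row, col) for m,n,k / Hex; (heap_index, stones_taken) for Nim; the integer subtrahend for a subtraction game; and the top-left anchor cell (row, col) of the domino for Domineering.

O's best at [X../X../.O.]: (2,0)

p1 O@[X../X../.O.]: (0,1)[XO./X../.O.]-1 (0,2)[X.O/X../.O.]-1 (1,1)[X../XO./.O.]-1 (1,2)[X../X.O/.O.]-1 (2,0)[X../X../OO.]+1* (2,2)[X../X../.OO]-1
p2 X@[X../X../OO.]: (0,1)[XX./X../OO.]-1* (0,2)[X.X/X../OO.]-1 (1,1)[X../XX./OO.]-1 (1,2)[X../X.X/OO.]-1 (2,2)[X../X../OOX]-1
p3 O@[XX./X../OO.]: (0,2)[XXO/X../OO.]+1* (1,1)[XX./XO./OO.]+1 (1,2)[XX./X.O/OO.]+1 (2,2)[XX./X../OOO]+1
p4 X@[XXO/X../OO.]: (1,1)[XXO/XX./OO.]-1* (1,2)[XXO/X.X/OO.]-1 (2,2)[XXO/X../OOX]-1
p5 O@[XXO/XX./OO.]: (1,2)[XXO/XXO/OO.]+1* (2,2)[XXO/XX./OOO]+1
p6 X@[XXO/XXO/OO.] terminal -1; root [X../X../.O.] d6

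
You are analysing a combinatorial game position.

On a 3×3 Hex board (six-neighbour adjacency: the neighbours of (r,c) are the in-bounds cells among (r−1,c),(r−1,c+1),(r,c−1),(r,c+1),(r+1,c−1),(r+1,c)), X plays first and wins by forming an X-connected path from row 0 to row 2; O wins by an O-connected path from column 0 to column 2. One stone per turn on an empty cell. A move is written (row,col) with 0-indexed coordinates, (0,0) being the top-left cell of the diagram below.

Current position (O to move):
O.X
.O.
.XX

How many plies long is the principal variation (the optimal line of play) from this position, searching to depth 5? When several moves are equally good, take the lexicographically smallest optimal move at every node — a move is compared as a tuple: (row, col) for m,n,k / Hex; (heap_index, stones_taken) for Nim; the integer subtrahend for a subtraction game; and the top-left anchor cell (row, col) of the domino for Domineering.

PV length from [O.X/.O./.XX]: 3 plies

ply 1, O at O.X/.O./.XX | (0,1)=-1→OOX/.O./.XX; (1,0)=-1→O.X/OO./.XX; (1,2)=+1→O.X/.OO/.XX*; (2,0)=-1→O.X/.O./OXX
ply 2, X at O.X/.OO/.XX | (0,1)=-1→OXX/.OO/.XX*; (1,0)=-1→O.X/XOO/.XX; (2,0)=-1→O.X/.OO/XXX
ply 3, O at OXX/.OO/.XX | (1,0)=+1→OXX/OOO/.XX*; (2,0)=+1→OXX/.OO/OXX
ply 4: OXX/OOO/.XX is terminal -1 (X); from O.X/.O./.XX depth 5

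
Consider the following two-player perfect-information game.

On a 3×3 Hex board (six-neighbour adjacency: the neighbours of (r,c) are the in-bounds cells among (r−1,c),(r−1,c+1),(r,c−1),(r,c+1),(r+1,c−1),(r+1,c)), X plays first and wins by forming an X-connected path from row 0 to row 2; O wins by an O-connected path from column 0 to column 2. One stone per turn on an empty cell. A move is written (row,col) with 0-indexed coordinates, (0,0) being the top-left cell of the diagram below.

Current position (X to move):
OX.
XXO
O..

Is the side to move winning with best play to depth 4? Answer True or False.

X winning at [OX./XXO/O..]: True

ply 1, X at OX./XXO/O.. | (0,2)=-1→OXX/XXO/O..; (2,1)=+1→OX./XXO/OX.*; (2,2)=-1→OX./XXO/O.X
ply 2: OX./XXO/OX. is terminal -1 (O); from OX./XXO/O.. depth 4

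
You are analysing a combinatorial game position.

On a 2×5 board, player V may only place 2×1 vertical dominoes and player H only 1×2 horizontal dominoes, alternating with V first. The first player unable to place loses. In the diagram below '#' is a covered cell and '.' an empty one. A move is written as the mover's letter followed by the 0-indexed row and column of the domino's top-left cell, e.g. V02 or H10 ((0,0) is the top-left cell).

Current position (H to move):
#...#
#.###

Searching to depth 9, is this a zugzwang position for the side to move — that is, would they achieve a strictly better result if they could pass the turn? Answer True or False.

[#...#/#.###] H move#1: H01:+1/###.#/#.###*, H02:-1/#.###/#.###
[###.#/#.###] end (terminal -1, V#2); searched #...#/#.### to 9
pass branch (V moves first from the same position):
  | [#...#/#.###] V move#1: V01:-1/##..#/#####*
  | [##..#/#####] H move#2: H02:+1/#####/#####*
  | [#####/#####] end (terminal -1, V#3); searched #...#/#.### to 9
H moving scores +1; H passing scores +1

zugzwang(#...#/#.###, H) = False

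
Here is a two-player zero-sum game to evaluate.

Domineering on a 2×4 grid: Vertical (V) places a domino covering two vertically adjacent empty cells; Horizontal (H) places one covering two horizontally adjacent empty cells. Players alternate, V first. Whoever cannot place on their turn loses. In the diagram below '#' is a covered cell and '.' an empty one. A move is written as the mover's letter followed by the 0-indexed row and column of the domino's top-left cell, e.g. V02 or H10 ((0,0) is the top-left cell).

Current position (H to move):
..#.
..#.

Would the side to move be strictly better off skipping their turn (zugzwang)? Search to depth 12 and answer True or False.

p1 H@[..#./..#.]: H00[###./..#.]+1* H10[..#./###.]+1
p2 V@[###./..#.]: V03[####/..##]-1*
p3 H@[####/..##]: H10[####/####]+1*
p4 V@[####/####] terminal -1; root [..#./..#.] d12
suppose H passes — search the same position with V to move:
pass> p1 V@[..#./..#.]: V00[#.#./#.#.]+1* V01[.##./.##.]+1 V03[..##/..##]-1
pass> p2 H@[#.#./#.#.] terminal -1; root [..#./..#.] d12
for H: play +1, pass -1

zugzwang(..#./..#., H) = False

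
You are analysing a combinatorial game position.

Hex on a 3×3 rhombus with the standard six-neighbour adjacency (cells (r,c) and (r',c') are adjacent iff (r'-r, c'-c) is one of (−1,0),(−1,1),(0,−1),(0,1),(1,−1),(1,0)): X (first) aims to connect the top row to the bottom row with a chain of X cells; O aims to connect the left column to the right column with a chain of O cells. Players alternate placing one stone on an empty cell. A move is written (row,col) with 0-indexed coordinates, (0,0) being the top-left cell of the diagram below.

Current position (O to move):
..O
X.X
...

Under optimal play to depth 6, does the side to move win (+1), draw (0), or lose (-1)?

p1 O@[..O/X.X/...]: (0,0)[O.O/X.X/...]-1* (0,1)[.OO/X.X/...]-1 (1,1)[..O/XOX/...]-1 (2,0)[..O/X.X/O..]-1 (2,1)[..O/X.X/.O.]-1 (2,2)[..O/X.X/..O]-1
p2 X@[O.O/X.X/...]: (0,1)[OXO/X.X/...]+1* (1,1)[O.O/XXX/...]-1 (2,0)[O.O/X.X/X..]-1 (2,1)[O.O/X.X/.X.]-1 (2,2)[O.O/X.X/..X]-1
p3 O@[OXO/X.X/...]: (1,1)[OXO/XOX/...]-1* (2,0)[OXO/X.X/O..]-1 (2,1)[OXO/X.X/.O.]-1 (2,2)[OXO/X.X/..O]-1
p4 X@[OXO/XOX/...]: (2,0)[OXO/XOX/X..]+1* (2,1)[OXO/XOX/.X.]-1 (2,2)[OXO/XOX/..X]-1
p5 O@[OXO/XOX/X..] terminal -1; root [..O/X.X/...] d6

value(..O/X.X/..., O) = -1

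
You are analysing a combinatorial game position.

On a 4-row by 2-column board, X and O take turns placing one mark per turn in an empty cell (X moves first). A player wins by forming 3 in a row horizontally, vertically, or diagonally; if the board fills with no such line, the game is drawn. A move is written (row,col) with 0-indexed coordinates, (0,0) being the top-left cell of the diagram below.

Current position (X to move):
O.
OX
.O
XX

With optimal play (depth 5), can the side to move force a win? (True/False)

ply 1, X at O./OX/.O/XX | (0,1)=-1→OX/OX/.O/XX; (2,0)=+0→O./OX/XO/XX*
ply 2, O at O./OX/XO/XX | (0,1)=+0→OO/OX/XO/XX*
ply 3: OO/OX/XO/XX is terminal +0 (X); from O./OX/.O/XX depth 5

X winning at [O./OX/.O/XX]: False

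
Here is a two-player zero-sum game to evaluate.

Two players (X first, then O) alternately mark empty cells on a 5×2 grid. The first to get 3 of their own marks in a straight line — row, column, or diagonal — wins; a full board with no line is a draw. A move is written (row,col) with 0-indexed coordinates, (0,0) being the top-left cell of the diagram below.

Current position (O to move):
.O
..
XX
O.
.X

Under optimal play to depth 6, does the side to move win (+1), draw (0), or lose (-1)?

value(.O/../XX/O./.X, O) = 0

p1 O@[.O/../XX/O./.X]: (0,0)[OO/../XX/O./.X]-1 (1,0)[.O/O./XX/O./.X]-1 (1,1)[.O/.O/XX/O./.X]-1 (3,1)[.O/../XX/OO/.X]+0* (4,0)[.O/../XX/O./OX]-1
p2 X@[.O/../XX/OO/.X]: (0,0)[XO/../XX/OO/.X]+0* (1,0)[.O/X./XX/OO/.X]+0 (1,1)[.O/.X/XX/OO/.X]+0 (4,0)[.O/../XX/OO/XX]+0
p3 O@[XO/../XX/OO/.X]: (1,0)[XO/O./XX/OO/.X]+0* (1,1)[XO/.O/XX/OO/.X]-1 (4,0)[XO/../XX/OO/OX]-1
p4 X@[XO/O./XX/OO/.X]: (1,1)[XO/OX/XX/OO/.X]+0* (4,0)[XO/O./XX/OO/XX]+0
p5 O@[XO/OX/XX/OO/.X]: (4,0)[XO/OX/XX/OO/OX]+0*
p6 X@[XO/OX/XX/OO/OX] terminal +0; root [.O/../XX/O./.X] d6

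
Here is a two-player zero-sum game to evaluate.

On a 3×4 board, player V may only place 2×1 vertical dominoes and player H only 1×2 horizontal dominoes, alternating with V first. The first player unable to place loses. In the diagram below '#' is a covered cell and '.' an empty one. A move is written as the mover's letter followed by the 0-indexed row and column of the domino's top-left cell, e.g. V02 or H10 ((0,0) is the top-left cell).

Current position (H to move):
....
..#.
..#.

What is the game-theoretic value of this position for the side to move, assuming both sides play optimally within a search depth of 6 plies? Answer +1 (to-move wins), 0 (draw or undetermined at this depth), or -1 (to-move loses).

value(..../..#./..#., H) = +1

[..../..#./..#.] H move#1: H00:-1/##../..#./..#., H01:-1/.##./..#./..#., H02:-1/..##/..#./..#., H10:+1/..../###./..#.*, H20:-1/..../..#./###.
[..../###./..#.] V move#2: V03:-1/...#/####/..#.*, V13:-1/..../####/..##
[...#/####/..#.] H move#3: H00:+1/##.#/####/..#.*, H01:+1/.###/####/..#., H20:+1/...#/####/###.
[##.#/####/..#.] end (terminal -1, V#4); searched ..../..#./..#. to 6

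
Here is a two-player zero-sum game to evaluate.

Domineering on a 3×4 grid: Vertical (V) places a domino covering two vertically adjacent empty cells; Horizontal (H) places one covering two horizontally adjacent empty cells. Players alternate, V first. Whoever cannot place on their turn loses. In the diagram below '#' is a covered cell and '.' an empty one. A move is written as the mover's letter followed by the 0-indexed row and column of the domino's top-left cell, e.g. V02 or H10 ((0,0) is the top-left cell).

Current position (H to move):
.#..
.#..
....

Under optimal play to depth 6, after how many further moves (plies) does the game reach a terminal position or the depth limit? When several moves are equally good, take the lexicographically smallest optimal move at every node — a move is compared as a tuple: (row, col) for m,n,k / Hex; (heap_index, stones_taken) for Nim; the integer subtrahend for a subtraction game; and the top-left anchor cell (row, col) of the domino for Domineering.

PV length from [.#../.#../....]: 3 plies

p1 H@[.#../.#../....]: H02[.###/.#../....]-1 H12[.#../.###/....]+1* H20[.#../.#../##..]-1 H21[.#../.#../.##.]-1 H22[.#../.#../..##]-1
p2 V@[.#../.###/....]: V00[##../####/....]-1* V10[.#../####/#...]-1
p3 H@[##../####/....]: H02[####/####/....]+1* H20[##../####/##..]+1 H21[##../####/.##.]+1 H22[##../####/..##]+1
p4 V@[####/####/....] terminal -1; root [.#../.#../....] d6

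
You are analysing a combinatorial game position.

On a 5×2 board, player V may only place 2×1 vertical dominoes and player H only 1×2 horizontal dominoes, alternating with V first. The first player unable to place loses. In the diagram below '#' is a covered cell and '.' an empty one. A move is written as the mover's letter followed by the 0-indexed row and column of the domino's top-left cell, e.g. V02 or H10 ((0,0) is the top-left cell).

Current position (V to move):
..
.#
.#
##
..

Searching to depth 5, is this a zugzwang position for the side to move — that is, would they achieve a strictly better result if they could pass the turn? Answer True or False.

p1 V@[../.#/.#/##/..]: V00[#./##/.#/##/..]-1* V10[../##/##/##/..]-1
p2 H@[#./##/.#/##/..]: H40[#./##/.#/##/##]+1*
p3 V@[#./##/.#/##/##] terminal -1; root [../.#/.#/##/..] d5
pass branch (H moves first from the same position):
  | p1 H@[../.#/.#/##/..]: H00[##/.#/.#/##/..]+1* H40[../.#/.#/##/##]-1
  | p2 V@[##/.#/.#/##/..]: V10[##/##/##/##/..]-1*
  | p3 H@[##/##/##/##/..]: H40[##/##/##/##/##]+1*
  | p4 V@[##/##/##/##/##] terminal -1; root [../.#/.#/##/..] d5
V moving scores -1; V passing scores -1

zugzwang(../.#/.#/##/.., V) = False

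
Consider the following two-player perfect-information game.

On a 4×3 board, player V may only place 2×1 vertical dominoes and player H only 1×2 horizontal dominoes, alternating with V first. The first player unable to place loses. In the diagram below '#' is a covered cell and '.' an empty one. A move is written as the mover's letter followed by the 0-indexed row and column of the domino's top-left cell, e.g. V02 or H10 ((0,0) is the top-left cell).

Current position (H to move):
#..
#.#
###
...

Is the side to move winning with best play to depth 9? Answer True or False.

[#../#.#/###/...] H move#1: H01:+1/###/#.#/###/...*, H30:-1/#../#.#/###/##., H31:-1/#../#.#/###/.##
[###/#.#/###/...] end (terminal -1, V#2); searched #../#.#/###/... to 9

H winning at [#../#.#/###/...]: True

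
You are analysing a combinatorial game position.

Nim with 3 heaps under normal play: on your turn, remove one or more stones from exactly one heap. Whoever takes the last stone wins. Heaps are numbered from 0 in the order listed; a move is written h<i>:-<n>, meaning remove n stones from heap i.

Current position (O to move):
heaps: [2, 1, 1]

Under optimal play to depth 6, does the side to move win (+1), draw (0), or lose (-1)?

p1 O@[(2,1,1)]: h0:-1[(1,1,1)]-1 h0:-2[(0,1,1)]+1* h1:-1[(2,0,1)]-1 h2:-1[(2,1,0)]-1
p2 X@[(0,1,1)]: h1:-1[(0,0,1)]-1* h2:-1[(0,1,0)]-1
p3 O@[(0,0,1)]: h2:-1[(0,0,0)]+1*
p4 X@[(0,0,0)] terminal -1; root [(2,1,1)] d6

value((2,1,1), O) = +1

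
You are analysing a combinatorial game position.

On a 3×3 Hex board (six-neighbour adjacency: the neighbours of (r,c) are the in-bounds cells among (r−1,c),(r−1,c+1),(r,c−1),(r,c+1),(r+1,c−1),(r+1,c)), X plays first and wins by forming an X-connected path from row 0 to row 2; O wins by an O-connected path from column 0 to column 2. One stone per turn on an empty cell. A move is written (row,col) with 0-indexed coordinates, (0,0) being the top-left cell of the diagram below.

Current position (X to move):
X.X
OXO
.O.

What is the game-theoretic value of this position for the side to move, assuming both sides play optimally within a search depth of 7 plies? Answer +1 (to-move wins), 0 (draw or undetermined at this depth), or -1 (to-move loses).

value(X.X/OXO/.O., X) = +1

[X.X/OXO/.O.] X move#1: (0,1):-1/XXX/OXO/.O., (2,0):+1/X.X/OXO/XO.*, (2,2):-1/X.X/OXO/.OX
[X.X/OXO/XO.] end (terminal -1, O#2); searched X.X/OXO/.O. to 7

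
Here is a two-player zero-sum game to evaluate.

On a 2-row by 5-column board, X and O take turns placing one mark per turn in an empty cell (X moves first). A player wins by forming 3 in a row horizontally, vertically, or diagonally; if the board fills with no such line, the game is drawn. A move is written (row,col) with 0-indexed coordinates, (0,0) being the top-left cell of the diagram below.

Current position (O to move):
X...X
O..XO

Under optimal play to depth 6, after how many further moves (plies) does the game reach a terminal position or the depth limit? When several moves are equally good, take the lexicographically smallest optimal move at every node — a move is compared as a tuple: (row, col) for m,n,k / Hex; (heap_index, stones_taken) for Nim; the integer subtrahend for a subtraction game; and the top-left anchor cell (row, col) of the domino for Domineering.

[X...X/O..XO] O move#1: (0,1):+0/XO..X/O..XO*, (0,2):+0/X.O.X/O..XO, (0,3):+0/X..OX/O..XO, (1,1):+0/X...X/OO.XO, (1,2):+0/X...X/O.OXO
[XO..X/O..XO] X move#2: (0,2):+0/XOX.X/O..XO*, (0,3):+0/XO.XX/O..XO, (1,1):+0/XO..X/OX.XO, (1,2):+0/XO..X/O.XXO
[XOX.X/O..XO] O move#3: (0,3):+0/XOXOX/O..XO*, (1,1):-1/XOX.X/OO.XO, (1,2):-1/XOX.X/O.OXO
[XOXOX/O..XO] X move#4: (1,1):+0/XOXOX/OX.XO*, (1,2):+0/XOXOX/O.XXO
[XOXOX/OX.XO] O move#5: (1,2):+0/XOXOX/OXOXO*
[XOXOX/OXOXO] end (terminal +0, X#6); searched X...X/O..XO to 6

PV length from [X...X/O..XO]: 5 plies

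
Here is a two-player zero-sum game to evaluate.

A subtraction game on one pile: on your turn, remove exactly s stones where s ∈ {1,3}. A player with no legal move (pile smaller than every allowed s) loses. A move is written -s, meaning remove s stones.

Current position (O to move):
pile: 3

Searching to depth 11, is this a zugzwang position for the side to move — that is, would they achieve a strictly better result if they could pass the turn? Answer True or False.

[3] O move#1: -1:+1/2*, -3:+1/0
[2] X move#2: -1:-1/1*
[1] O move#3: -1:+1/0*
[0] end (terminal -1, X#4); searched 3 to 11
pass branch (X moves first from the same position):
  | [3] X move#1: -1:+1/2*, -3:+1/0
  | [2] O move#2: -1:-1/1*
  | [1] X move#3: -1:+1/0*
  | [0] end (terminal -1, O#4); searched 3 to 11
O moving scores +1; O passing scores -1

zugzwang(3, O) = False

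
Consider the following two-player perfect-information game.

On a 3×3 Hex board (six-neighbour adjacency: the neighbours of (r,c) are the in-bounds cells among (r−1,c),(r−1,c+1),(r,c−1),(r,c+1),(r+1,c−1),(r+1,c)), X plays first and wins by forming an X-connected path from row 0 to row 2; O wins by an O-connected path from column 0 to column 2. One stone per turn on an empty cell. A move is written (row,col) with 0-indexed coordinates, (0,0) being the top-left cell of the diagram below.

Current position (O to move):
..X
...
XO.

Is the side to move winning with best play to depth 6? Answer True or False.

O winning at [..X/.../XO.]: False

ply 1, O at ..X/.../XO. | (0,0)=-1→O.X/.../XO.*; (0,1)=-1→.OX/.../XO.; (1,0)=-1→..X/O../XO.; (1,1)=-1→..X/.O./XO.; (1,2)=-1→..X/..O/XO.; (2,2)=-1→..X/.../XOO
ply 2, X at O.X/.../XO. | (0,1)=+1→OXX/.../XO.*; (1,0)=+1→O.X/X../XO.; (1,1)=+1→O.X/.X./XO.; (1,2)=+1→O.X/..X/XO.; (2,2)=+1→O.X/.../XOX
ply 3, O at OXX/.../XO. | (1,0)=-1→OXX/O../XO.*; (1,1)=-1→OXX/.O./XO.; (1,2)=-1→OXX/..O/XO.; (2,2)=-1→OXX/.../XOO
ply 4, X at OXX/O../XO. | (1,1)=+1→OXX/OX./XO.*; (1,2)=+1→OXX/O.X/XO.; (2,2)=+1→OXX/O../XOX
ply 5: OXX/OX./XO. is terminal -1 (O); from ..X/.../XO. depth 6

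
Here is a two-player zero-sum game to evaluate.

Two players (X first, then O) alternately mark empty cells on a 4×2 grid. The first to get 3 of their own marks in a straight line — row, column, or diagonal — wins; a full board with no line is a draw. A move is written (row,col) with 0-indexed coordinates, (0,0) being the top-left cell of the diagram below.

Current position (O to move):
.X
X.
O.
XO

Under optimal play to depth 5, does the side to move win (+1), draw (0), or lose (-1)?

value(.X/X./O./XO, O) = 0

[.X/X./O./XO] O move#1: (0,0):+0/OX/X./O./XO*, (1,1):+0/.X/XO/O./XO, (2,1):+0/.X/X./OO/XO
[OX/X./O./XO] X move#2: (1,1):+0/OX/XX/O./XO*, (2,1):+0/OX/X./OX/XO
[OX/XX/O./XO] O move#3: (2,1):+0/OX/XX/OO/XO*
[OX/XX/OO/XO] end (terminal +0, X#4); searched .X/X./O./XO to 5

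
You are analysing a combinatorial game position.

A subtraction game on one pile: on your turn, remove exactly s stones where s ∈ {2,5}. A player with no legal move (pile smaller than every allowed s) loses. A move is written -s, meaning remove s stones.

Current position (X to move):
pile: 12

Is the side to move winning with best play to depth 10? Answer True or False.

[12] X move#1: -2:-1/10, -5:+1/7*
[7] O move#2: -2:-1/5*, -5:-1/2
[5] X move#3: -2:-1/3, -5:+1/0*
[0] end (terminal -1, O#4); searched 12 to 10

X winning at [12]: True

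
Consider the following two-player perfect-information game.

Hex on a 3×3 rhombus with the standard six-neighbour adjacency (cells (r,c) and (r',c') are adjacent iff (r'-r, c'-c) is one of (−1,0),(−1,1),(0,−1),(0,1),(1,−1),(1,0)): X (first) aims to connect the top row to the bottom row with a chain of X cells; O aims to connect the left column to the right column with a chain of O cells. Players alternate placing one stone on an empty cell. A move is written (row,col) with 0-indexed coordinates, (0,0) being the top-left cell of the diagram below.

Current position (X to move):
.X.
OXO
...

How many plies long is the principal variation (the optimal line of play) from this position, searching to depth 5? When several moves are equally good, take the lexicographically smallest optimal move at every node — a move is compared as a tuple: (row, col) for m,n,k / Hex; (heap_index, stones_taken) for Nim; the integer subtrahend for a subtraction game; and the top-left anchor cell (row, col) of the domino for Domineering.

PV length from [.X./OXO/...]: 3 plies

p1 X@[.X./OXO/...]: (0,0)[XX./OXO/...]+1* (0,2)[.XX/OXO/...]+1 (2,0)[.X./OXO/X..]+1 (2,1)[.X./OXO/.X.]+1 (2,2)[.X./OXO/..X]+1
p2 O@[XX./OXO/...]: (0,2)[XXO/OXO/...]-1* (2,0)[XX./OXO/O..]-1 (2,1)[XX./OXO/.O.]-1 (2,2)[XX./OXO/..O]-1
p3 X@[XXO/OXO/...]: (2,0)[XXO/OXO/X..]+1* (2,1)[XXO/OXO/.X.]+1 (2,2)[XXO/OXO/..X]+1
p4 O@[XXO/OXO/X..] terminal -1; root [.X./OXO/...] d5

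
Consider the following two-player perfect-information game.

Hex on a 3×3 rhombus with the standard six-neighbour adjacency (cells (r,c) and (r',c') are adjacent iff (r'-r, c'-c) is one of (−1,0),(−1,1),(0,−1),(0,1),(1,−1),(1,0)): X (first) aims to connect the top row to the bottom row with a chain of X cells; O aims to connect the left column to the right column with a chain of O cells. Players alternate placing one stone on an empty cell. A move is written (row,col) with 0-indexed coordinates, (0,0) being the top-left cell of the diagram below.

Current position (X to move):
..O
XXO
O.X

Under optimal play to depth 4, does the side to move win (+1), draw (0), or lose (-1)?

p1 X@[..O/XXO/O.X]: (0,0)[X.O/XXO/O.X]-1 (0,1)[.XO/XXO/O.X]-1 (2,1)[..O/XXO/OXX]+1*
p2 O@[..O/XXO/OXX]: (0,0)[O.O/XXO/OXX]-1* (0,1)[.OO/XXO/OXX]-1
p3 X@[O.O/XXO/OXX]: (0,1)[OXO/XXO/OXX]+1*
p4 O@[OXO/XXO/OXX] terminal -1; root [..O/XXO/O.X] d4

value(..O/XXO/O.X, X) = +1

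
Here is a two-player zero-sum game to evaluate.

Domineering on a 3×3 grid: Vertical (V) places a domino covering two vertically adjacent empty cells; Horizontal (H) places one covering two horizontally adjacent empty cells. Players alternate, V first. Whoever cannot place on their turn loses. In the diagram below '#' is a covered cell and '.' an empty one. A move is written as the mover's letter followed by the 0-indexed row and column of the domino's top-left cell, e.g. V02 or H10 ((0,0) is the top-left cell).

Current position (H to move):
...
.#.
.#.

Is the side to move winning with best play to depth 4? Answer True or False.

p1 H@[.../.#./.#.]: H00[##./.#./.#.]-1* H01[.##/.#./.#.]-1
p2 V@[##./.#./.#.]: V02[###/.##/.#.]+1* V10[##./##./##.]+1 V12[##./.##/.##]+1
p3 H@[###/.##/.#.] terminal -1; root [.../.#./.#.] d4

H winning at [.../.#./.#.]: False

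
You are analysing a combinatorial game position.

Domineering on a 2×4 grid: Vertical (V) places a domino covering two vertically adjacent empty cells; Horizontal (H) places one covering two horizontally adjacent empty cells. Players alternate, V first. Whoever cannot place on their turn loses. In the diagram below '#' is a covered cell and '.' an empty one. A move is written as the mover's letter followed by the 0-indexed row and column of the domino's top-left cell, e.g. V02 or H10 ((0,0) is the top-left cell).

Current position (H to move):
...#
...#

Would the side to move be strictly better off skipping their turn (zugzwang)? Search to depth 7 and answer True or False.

ply 1, H at ...#/...# | H00=+1→##.#/...#*; H01=+1→.###/...#; H10=+1→...#/##.#; H11=+1→...#/.###
ply 2, V at ##.#/...# | V02=-1→####/..##*
ply 3, H at ####/..## | H10=+1→####/####*
ply 4: ####/#### is terminal -1 (V); from ...#/...# depth 7
if H skipped the turn, V would face:
~ ply 1, V at ...#/...# | V00=-1→#..#/#..#; V01=+1→.#.#/.#.#*; V02=-1→..##/..##
~ ply 2: .#.#/.#.# is terminal -1 (H); from ...#/...# depth 7
compare (H): move=+1 vs pass=-1

zugzwang(...#/...#, H) = False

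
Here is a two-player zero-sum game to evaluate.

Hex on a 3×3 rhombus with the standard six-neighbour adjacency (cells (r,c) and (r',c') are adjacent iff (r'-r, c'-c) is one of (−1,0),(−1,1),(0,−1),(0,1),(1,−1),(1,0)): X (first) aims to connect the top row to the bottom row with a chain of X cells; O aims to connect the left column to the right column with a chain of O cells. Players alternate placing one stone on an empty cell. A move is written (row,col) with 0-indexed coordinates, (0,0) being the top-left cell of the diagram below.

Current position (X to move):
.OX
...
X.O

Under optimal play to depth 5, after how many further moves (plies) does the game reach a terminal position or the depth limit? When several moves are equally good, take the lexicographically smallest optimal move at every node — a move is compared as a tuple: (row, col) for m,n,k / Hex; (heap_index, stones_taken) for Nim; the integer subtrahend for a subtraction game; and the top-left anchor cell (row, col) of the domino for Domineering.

PV length from [.OX/.../X.O]: 3 plies

p1 X@[.OX/.../X.O]: (0,0)[XOX/.../X.O]+1* (1,0)[.OX/X../X.O]+1 (1,1)[.OX/.X./X.O]+1 (1,2)[.OX/..X/X.O]+1 (2,1)[.OX/.../XXO]+1
p2 O@[XOX/.../X.O]: (1,0)[XOX/O../X.O]-1* (1,1)[XOX/.O./X.O]-1 (1,2)[XOX/..O/X.O]-1 (2,1)[XOX/.../XOO]-1
p3 X@[XOX/O../X.O]: (1,1)[XOX/OX./X.O]+1* (1,2)[XOX/O.X/X.O]+1 (2,1)[XOX/O../XXO]+1
p4 O@[XOX/OX./X.O] terminal -1; root [.OX/.../X.O] d5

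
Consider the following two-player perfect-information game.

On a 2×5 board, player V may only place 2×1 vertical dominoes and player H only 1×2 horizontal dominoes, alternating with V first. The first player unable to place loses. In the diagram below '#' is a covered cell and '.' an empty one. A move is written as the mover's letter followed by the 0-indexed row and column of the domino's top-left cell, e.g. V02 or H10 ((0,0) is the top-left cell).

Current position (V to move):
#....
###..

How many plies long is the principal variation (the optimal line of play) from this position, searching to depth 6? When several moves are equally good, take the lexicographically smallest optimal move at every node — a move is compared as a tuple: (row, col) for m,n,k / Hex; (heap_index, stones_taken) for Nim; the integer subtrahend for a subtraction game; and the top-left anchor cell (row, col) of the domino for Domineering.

[#..../###..] V move#1: V03:+1/#..#./####.*, V04:-1/#...#/###.#
[#..#./####.] H move#2: H01:-1/####./####.*
[####./####.] V move#3: V04:+1/#####/#####*
[#####/#####] end (terminal -1, H#4); searched #..../###.. to 6

PV length from [#..../###..]: 3 plies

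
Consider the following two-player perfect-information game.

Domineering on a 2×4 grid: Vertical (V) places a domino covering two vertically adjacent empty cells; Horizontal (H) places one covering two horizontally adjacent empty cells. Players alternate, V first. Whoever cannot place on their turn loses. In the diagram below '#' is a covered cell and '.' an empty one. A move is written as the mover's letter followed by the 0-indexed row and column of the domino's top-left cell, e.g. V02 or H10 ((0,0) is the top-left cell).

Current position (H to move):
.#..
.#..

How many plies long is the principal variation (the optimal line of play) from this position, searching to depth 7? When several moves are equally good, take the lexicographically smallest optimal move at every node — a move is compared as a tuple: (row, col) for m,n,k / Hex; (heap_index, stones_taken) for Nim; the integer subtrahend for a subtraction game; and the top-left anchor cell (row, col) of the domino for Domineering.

PV length from [.#../.#..]: 3 plies

p1 H@[.#../.#..]: H02[.###/.#..]+1* H12[.#../.###]+1
p2 V@[.###/.#..]: V00[####/##..]-1*
p3 H@[####/##..]: H12[####/####]+1*
p4 V@[####/####] terminal -1; root [.#../.#..] d7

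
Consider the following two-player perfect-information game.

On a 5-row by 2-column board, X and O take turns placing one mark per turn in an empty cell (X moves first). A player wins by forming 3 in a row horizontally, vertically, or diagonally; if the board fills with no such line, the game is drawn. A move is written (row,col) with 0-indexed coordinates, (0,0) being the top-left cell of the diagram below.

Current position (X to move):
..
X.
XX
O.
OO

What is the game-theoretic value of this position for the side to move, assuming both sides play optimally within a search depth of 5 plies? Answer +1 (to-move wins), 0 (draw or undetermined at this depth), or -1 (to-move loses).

p1 X@[../X./XX/O./OO]: (0,0)[X./X./XX/O./OO]+1* (0,1)[.X/X./XX/O./OO]+1 (1,1)[../XX/XX/O./OO]+1 (3,1)[../X./XX/OX/OO]+1
p2 O@[X./X./XX/O./OO] terminal -1; root [../X./XX/O./OO] d5

value(../X./XX/O./OO, X) = +1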